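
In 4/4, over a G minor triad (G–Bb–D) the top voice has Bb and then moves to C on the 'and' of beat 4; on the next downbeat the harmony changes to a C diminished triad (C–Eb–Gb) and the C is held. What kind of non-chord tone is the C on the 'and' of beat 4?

Anticipation.

The harmony at that moment is G minor triad (G, Bb, D); C is not a chord tone.
It is approached by step up from Bb and then sustained as the same pitch into the next harmony.
Arriving early and becoming a chord tone when the harmony changes — an anticipation.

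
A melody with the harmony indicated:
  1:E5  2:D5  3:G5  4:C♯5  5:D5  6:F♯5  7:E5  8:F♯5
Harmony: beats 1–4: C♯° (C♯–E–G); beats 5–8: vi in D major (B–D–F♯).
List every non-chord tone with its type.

D5 (beat 2) — escape tone; E5 (beat 7) — neighbor tone.

The harmony at that moment is C♯ diminished triad (C♯, E, G); D5 is not a chord tone.
It is approached by step down from E5 and left by leap up to G5.
Step in, leap out — an escape tone.
The harmony at that moment is B minor triad (B, D, F♯); E5 is not a chord tone.
It is approached by step down from F♯5 and left by step up to F♯5.
Step away and step back to the same note — a neighbor tone (lower neighbor).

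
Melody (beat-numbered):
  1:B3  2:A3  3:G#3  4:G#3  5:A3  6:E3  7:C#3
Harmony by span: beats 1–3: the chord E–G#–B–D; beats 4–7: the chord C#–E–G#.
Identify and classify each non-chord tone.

A3 (beat 2) — passing tone; A3 (beat 5) — escape tone.

The harmony at that moment is E dominant seventh chord (E, G#, B, D); A3 is not a chord tone.
It is approached by step down from B3 and left by step down to G#3.
Step in, step out in the same direction — a passing tone.
The harmony at that moment is C# minor triad (C#, E, G#); A3 is not a chord tone.
It is approached by step up from G#3 and left by leap down to E3.
Step in, leap out — an escape tone.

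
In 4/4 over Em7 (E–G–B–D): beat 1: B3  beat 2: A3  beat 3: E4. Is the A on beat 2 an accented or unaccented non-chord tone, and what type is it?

The harmony at that moment is E minor seventh chord (E, G, B, D); A3 is not a chord tone.
It is approached by step down from B3 and left by leap up to E4.
Step in, leap out — an escape tone.
It falls on a weak beat, so it is unaccented.

Unaccented escape tone.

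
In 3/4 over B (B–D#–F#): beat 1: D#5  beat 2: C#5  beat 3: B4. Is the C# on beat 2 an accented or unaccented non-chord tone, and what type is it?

Unaccented passing tone.

The harmony at that moment is B major triad (B, D#, F#); C#5 is not a chord tone.
It is approached by step down from D#5 and left by step down to B4.
Step in, step out in the same direction — a passing tone.
It falls on a weak beat, so it is unaccented.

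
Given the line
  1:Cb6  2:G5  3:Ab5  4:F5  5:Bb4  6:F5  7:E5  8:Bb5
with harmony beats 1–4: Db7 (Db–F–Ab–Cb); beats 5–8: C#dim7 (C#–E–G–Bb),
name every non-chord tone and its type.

The harmony at that moment is Db dominant seventh chord (Db, F, Ab, Cb); G5 is not a chord tone.
It is approached by leap down from Cb6 and left by step up to Ab5.
Leap in, step out — an appoggiatura.
The harmony at that moment is C# diminished seventh chord (C#, E, G, Bb); F5 is not a chord tone.
It is approached by leap up from Bb4 and left by step down to E5.
Leap in, step out — an appoggiatura.

G5 (beat 2) — appoggiatura; F5 (beat 6) — appoggiatura.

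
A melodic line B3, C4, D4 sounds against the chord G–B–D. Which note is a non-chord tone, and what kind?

The harmony at that moment is G major triad (G, B, D); C4 is not a chord tone.
It is approached by step up from B3 and left by step up to D4.
Step in, step out in the same direction — a passing tone.

C4 is a passing tone.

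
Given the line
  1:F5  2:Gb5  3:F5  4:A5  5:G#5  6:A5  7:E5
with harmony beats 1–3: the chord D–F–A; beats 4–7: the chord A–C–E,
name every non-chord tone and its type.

Gb5 (beat 2) — neighbor tone; G#5 (beat 5) — neighbor tone.

The harmony at that moment is D minor triad (D, F, A); Gb5 is not a chord tone.
It is approached by step up from F5 and left by step down to F5.
Step away and step back to the same note — a neighbor tone (upper neighbor).
The harmony at that moment is A minor triad (A, C, E); G#5 is not a chord tone.
It is approached by step down from A5 and left by step up to A5.
Step away and step back to the same note — a neighbor tone (lower neighbor).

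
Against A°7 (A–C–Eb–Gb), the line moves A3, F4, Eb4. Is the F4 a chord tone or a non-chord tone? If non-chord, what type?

The harmony at that moment is A diminished seventh chord (A, C, Eb, Gb); F4 is not a chord tone.
It is approached by leap up from A3 and left by step down to Eb4.
Leap in, step out — an appoggiatura.

Non-chord tone — an appoggiatura.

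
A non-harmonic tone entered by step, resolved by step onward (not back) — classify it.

Approach: by step. Departure: by step, continuing in the same direction.
Stepwise on both sides with no change of direction means the note fills in the space between two different chord tones — a passing tone. (Had it turned back to its starting note it would be a neighbor tone instead.)

Passing tone.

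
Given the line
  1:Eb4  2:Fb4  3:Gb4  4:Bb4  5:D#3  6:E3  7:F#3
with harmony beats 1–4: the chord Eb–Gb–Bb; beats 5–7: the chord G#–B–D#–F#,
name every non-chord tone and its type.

Fb4 (beat 2) — passing tone; E3 (beat 6) — passing tone.

The harmony at that moment is Eb minor triad (Eb, Gb, Bb); Fb4 is not a chord tone.
It is approached by step up from Eb4 and left by step up to Gb4.
Step in, step out in the same direction — a passing tone.
The harmony at that moment is G# minor seventh chord (G#, B, D#, F#); E3 is not a chord tone.
It is approached by step up from D#3 and left by step up to F#3.
Step in, step out in the same direction — a passing tone.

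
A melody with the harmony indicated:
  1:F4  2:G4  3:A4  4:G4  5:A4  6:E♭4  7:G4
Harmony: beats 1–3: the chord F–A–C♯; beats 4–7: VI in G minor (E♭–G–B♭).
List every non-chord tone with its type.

The harmony at that moment is F augmented triad (F, A, C♯); G4 is not a chord tone.
It is approached by step up from F4 and left by step up to A4.
Step in, step out in the same direction — a passing tone.
The harmony at that moment is E♭ major triad (E♭, G, B♭); A4 is not a chord tone.
It is approached by step up from G4 and left by leap down to E♭4.
Step in, leap out — an escape tone.

G4 (beat 2) — passing tone; A4 (beat 5) — escape tone.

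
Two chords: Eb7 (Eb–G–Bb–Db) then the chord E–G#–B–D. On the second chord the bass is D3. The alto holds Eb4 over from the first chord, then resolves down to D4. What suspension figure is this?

9–8 suspension.

At the second chord the bass is D3. The suspended Eb4 lies a ninth above the bass; after resolving down by step to D4, the interval above the bass becomes an octave.
Suspension figures are named by those two intervals: 9–8.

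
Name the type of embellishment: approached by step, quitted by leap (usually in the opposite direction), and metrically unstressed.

Approach: by step. Departure: by leap. Metric position: weak.
Step in, leap out, from a weak position — an escape tone (échappée). (It is the mirror image of the appoggiatura, which leaps in and steps out on a strong beat.)

Escape tone.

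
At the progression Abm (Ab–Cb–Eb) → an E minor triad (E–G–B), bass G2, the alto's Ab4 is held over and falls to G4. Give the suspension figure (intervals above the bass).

At the second chord the bass is G2. The suspended Ab4 lies a ninth above the bass; after resolving down by step to G4, the interval above the bass becomes an octave.
Suspension figures are named by those two intervals: 9–8.

9–8 suspension.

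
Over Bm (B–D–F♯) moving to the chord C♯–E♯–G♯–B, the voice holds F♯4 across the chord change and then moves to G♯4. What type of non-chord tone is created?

The harmony at that moment is C♯ dominant seventh chord (C♯, E♯, G♯, B); F♯4 is not a chord tone.
It is held over (the same pitch as the preceding F♯4) and left by step up to G♯4.
Held over from the previous chord and resolving up by step — a retardation.

F♯4 is a retardation.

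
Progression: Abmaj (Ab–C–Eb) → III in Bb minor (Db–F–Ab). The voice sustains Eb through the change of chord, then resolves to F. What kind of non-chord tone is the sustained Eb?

The harmony at that moment is Db major triad (Db, F, Ab); Eb is not a chord tone.
It is held over (the same pitch as the preceding Eb) and left by step up to F.
Held over from the previous chord and resolving up by step — a retardation.

Eb is a retardation.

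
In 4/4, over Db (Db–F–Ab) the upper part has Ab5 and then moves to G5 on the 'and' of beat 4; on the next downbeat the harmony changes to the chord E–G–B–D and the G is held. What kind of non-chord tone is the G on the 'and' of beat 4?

The harmony at that moment is Db major triad (Db, F, Ab); G5 is not a chord tone.
It is approached by step down from Ab5 and then sustained as the same pitch into the next harmony.
Arriving early and becoming a chord tone when the harmony changes — an anticipation.

Anticipation.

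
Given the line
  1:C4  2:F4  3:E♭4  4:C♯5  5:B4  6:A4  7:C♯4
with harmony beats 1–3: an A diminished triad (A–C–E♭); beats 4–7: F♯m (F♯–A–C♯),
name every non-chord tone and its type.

F4 (beat 2) — appoggiatura; B4 (beat 5) — passing tone.

The harmony at that moment is A diminished triad (A, C, E♭); F4 is not a chord tone.
It is approached by leap up from C4 and left by step down to E♭4.
Leap in, step out — an appoggiatura.
The harmony at that moment is F♯ minor triad (F♯, A, C♯); B4 is not a chord tone.
It is approached by step down from C♯5 and left by step down to A4.
Step in, step out in the same direction — a passing tone.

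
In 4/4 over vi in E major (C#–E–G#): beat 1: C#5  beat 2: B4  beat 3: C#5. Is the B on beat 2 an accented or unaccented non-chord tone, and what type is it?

The harmony at that moment is C# minor triad (C#, E, G#); B4 is not a chord tone.
It is approached by step down from C#5 and left by step up to C#5.
Step away and step back to the same note — a neighbor tone (lower neighbor).
It falls on a weak beat, so it is unaccented.

Unaccented neighbor tone.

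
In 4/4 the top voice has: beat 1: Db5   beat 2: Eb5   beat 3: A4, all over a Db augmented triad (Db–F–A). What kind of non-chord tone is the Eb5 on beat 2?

Escape tone.

The harmony at that moment is Db augmented triad (Db, F, A); Eb5 is not a chord tone.
It is approached by step up from Db5 and left by leap down to A4.
Step in, leap out, on a weak beat — an escape tone.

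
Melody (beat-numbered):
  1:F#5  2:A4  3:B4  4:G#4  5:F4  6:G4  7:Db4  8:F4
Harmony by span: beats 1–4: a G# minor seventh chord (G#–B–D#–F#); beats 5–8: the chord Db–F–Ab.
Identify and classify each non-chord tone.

A4 (beat 2) — appoggiatura; G4 (beat 6) — escape tone.

The harmony at that moment is G# minor seventh chord (G#, B, D#, F#); A4 is not a chord tone.
It is approached by leap down from F#5 and left by step up to B4.
Leap in, step out — an appoggiatura.
The harmony at that moment is Db major triad (Db, F, Ab); G4 is not a chord tone.
It is approached by step up from F4 and left by leap down to Db4.
Step in, leap out — an escape tone.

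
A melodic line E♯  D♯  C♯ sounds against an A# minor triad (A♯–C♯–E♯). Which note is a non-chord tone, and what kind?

The harmony at that moment is A♯ minor triad (A♯, C♯, E♯); D♯ is not a chord tone.
It is approached by step down from E♯ and left by step down to C♯.
Step in, step out in the same direction — a passing tone.

D♯ is a passing tone.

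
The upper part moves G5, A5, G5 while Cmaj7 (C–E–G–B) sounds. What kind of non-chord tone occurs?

The harmony at that moment is C major seventh chord (C, E, G, B); A5 is not a chord tone.
It is approached by step up from G5 and left by step down to G5.
Step away and step back to the same note — a neighbor tone (upper neighbor).

A5 is a neighbor tone.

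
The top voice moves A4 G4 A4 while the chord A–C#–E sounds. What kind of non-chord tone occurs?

G4 is a neighbor tone.

The harmony at that moment is A major triad (A, C#, E); G4 is not a chord tone.
It is approached by step down from A4 and left by step up to A4.
Step away and step back to the same note — a neighbor tone (lower neighbor).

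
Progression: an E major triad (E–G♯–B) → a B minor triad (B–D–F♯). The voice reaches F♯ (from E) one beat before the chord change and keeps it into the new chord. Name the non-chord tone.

The harmony at that moment is E major triad (E, G♯, B); F♯ is not a chord tone.
It is approached by step up from E and then sustained as the same pitch into the next harmony.
Arriving early and becoming a chord tone when the harmony changes — an anticipation.

F♯ is an anticipation.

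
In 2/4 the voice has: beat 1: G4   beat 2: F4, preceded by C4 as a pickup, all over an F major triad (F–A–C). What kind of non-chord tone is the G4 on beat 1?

The harmony at that moment is F major triad (F, A, C); G4 is not a chord tone.
It is approached by leap up from C4 and left by step down to F4.
Leap in, step out, metrically accented — an appoggiatura.

Appoggiatura.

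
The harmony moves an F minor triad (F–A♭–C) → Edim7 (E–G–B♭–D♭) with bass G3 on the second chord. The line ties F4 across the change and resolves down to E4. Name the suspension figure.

7–6 suspension.

At the second chord the bass is G3. The suspended F4 lies a seventh above the bass; after resolving down by step to E4, the interval above the bass becomes a sixth.
Suspension figures are named by those two intervals: 7–6.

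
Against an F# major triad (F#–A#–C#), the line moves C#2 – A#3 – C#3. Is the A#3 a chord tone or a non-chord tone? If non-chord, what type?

F# major triad contains F#, A#, C#; A# is the third, so it is a chord tone.

Chord tone (the third of F# major triad).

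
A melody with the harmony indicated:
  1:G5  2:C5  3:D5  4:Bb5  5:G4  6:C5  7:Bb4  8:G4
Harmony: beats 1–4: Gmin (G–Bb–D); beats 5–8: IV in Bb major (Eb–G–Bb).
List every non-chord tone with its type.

C5 (beat 2) — appoggiatura; C5 (beat 6) — appoggiatura.

The harmony at that moment is G minor triad (G, Bb, D); C5 is not a chord tone.
It is approached by leap down from G5 and left by step up to D5.
Leap in, step out — an appoggiatura.
The harmony at that moment is Eb major triad (Eb, G, Bb); C5 is not a chord tone.
It is approached by leap up from G4 and left by step down to Bb4.
Leap in, step out — an appoggiatura.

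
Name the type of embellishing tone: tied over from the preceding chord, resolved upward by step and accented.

Retardation.

Approach: by preparation — the pitch is first a chord tone, then held (tied or repeated) while the harmony changes under it. Departure: up by step. Metric position: strong.
A prepared dissonance that resolves upward by step — a retardation. (The same figure resolving downward would be a suspension.)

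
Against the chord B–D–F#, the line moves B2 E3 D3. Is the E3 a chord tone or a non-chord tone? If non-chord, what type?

Non-chord tone — an appoggiatura.

The harmony at that moment is B minor triad (B, D, F#); E3 is not a chord tone.
It is approached by leap up from B2 and left by step down to D3.
Leap in, step out — an appoggiatura.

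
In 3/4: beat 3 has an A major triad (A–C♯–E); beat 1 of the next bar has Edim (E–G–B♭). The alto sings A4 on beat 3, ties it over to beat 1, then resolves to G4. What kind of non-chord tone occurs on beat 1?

The harmony at that moment is E diminished triad (E, G, B♭); A4 is not a chord tone.
It is held over (the same pitch as the preceding A4) and left by step down to G4.
Held over from the previous chord and resolving down by step — a suspension.

Suspension.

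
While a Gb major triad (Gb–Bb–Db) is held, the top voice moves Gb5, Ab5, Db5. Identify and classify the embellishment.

The harmony at that moment is Gb major triad (Gb, Bb, Db); Ab5 is not a chord tone.
It is approached by step up from Gb5 and left by leap down to Db5.
Step in, leap out — an escape tone.

Ab5 is an escape tone.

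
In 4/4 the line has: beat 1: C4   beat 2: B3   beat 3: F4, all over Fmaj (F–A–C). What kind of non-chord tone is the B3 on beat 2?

Escape tone.

The harmony at that moment is F major triad (F, A, C); B3 is not a chord tone.
It is approached by step down from C4 and left by leap up to F4.
Step in, leap out, on a weak beat — an escape tone.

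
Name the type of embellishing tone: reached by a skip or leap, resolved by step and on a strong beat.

Appoggiatura.

Approach: by leap. Departure: by step. Metric position: strong.
Leap in, step out, in a metrically strong position — an appoggiatura. (It is the mirror image of the escape tone, which steps in and leaps out from a weak position.)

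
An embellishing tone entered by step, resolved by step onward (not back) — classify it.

Approach: by step. Departure: by step, continuing in the same direction.
Stepwise on both sides with no change of direction means the note fills in the space between two different chord tones — a passing tone. (Had it turned back to its starting note it would be a neighbor tone instead.)

Passing tone.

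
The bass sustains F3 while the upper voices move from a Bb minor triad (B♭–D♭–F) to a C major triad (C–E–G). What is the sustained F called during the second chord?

Pedal tone (pedal point).

The harmony at that moment is C major triad (C, E, G); F3 is not a chord tone.
It is held over (the same pitch as the preceding F3) and then sustained as the same pitch into the next harmony.
Sustained through a change of harmony — a pedal tone.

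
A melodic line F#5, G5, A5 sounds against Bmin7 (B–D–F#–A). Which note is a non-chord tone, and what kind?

G5 is a passing tone.

The harmony at that moment is B minor seventh chord (B, D, F#, A); G5 is not a chord tone.
It is approached by step up from F#5 and left by step up to A5.
Step in, step out in the same direction — a passing tone.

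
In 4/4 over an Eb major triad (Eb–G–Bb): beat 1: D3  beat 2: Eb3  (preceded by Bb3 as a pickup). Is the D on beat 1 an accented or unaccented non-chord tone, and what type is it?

The harmony at that moment is Eb major triad (Eb, G, Bb); D3 is not a chord tone.
It is approached by leap down from Bb3 and left by step up to Eb3.
Leap in, step out — an appoggiatura.
It falls on the downbeat, so it is accented.

Accented appoggiatura.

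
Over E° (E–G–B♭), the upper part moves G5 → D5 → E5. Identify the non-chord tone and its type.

The harmony at that moment is E diminished triad (E, G, B♭); D5 is not a chord tone.
It is approached by leap down from G5 and left by step up to E5.
Leap in, step out — an appoggiatura.

D5 is an appoggiatura.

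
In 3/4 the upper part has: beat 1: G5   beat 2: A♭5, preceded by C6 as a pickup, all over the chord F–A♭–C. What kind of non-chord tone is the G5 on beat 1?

Appoggiatura.

The harmony at that moment is F minor triad (F, A♭, C); G5 is not a chord tone.
It is approached by leap down from C6 and left by step up to A♭5.
Leap in, step out, metrically accented — an appoggiatura.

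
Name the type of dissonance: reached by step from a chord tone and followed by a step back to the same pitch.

Approach: by step. Departure: by step in the opposite direction, back to the starting pitch.
Stepwise on both sides but reversing to return to the same chord tone — a neighbor tone. (Had it continued onward in the same direction it would be a passing tone instead.)

Neighbor tone.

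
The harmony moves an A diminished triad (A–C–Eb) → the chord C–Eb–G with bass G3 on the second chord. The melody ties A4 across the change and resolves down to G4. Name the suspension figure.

9–8 suspension.

At the second chord the bass is G3. The suspended A4 lies a ninth above the bass; after resolving down by step to G4, the interval above the bass becomes an octave.
Suspension figures are named by those two intervals: 9–8.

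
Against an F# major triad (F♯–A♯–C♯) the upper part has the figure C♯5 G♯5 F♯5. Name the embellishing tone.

G♯5 is an appoggiatura.

The harmony at that moment is F♯ major triad (F♯, A♯, C♯); G♯5 is not a chord tone.
It is approached by leap up from C♯5 and left by step down to F♯5.
Leap in, step out — an appoggiatura.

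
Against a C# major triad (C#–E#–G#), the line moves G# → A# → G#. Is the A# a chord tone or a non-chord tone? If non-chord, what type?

The harmony at that moment is C# major triad (C#, E#, G#); A# is not a chord tone.
It is approached by step up from G# and left by step down to G#.
Step away and step back to the same note — a neighbor tone (upper neighbor).

Non-chord tone — a neighbor tone.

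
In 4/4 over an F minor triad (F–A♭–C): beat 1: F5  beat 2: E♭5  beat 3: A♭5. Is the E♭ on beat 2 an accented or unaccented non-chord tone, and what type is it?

The harmony at that moment is F minor triad (F, A♭, C); E♭5 is not a chord tone.
It is approached by step down from F5 and left by leap up to A♭5.
Step in, leap out — an escape tone.
It falls on a weak beat, so it is unaccented.

Unaccented escape tone.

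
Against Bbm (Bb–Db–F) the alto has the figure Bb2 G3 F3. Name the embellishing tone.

G3 is an appoggiatura.

The harmony at that moment is Bb minor triad (Bb, Db, F); G3 is not a chord tone.
It is approached by leap up from Bb2 and left by step down to F3.
Leap in, step out — an appoggiatura.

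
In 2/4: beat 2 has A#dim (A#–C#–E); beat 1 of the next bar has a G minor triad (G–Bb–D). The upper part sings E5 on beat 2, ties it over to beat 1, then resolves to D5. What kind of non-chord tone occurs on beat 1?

The harmony at that moment is G minor triad (G, Bb, D); E5 is not a chord tone.
It is held over (the same pitch as the preceding E5) and left by step down to D5.
Held over from the previous chord and resolving down by step — a suspension.

Suspension.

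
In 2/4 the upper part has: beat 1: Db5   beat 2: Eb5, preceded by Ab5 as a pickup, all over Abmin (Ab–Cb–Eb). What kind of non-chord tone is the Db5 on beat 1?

Appoggiatura.

The harmony at that moment is Ab minor triad (Ab, Cb, Eb); Db5 is not a chord tone.
It is approached by leap down from Ab5 and left by step up to Eb5.
Leap in, step out, metrically accented — an appoggiatura.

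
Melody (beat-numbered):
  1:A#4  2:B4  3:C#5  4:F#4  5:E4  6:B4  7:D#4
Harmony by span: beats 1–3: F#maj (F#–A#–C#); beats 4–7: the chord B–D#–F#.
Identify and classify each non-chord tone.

B4 (beat 2) — passing tone; E4 (beat 5) — escape tone.

The harmony at that moment is F# major triad (F#, A#, C#); B4 is not a chord tone.
It is approached by step up from A#4 and left by step up to C#5.
Step in, step out in the same direction — a passing tone.
The harmony at that moment is B major triad (B, D#, F#); E4 is not a chord tone.
It is approached by step down from F#4 and left by leap up to B4.
Step in, leap out — an escape tone.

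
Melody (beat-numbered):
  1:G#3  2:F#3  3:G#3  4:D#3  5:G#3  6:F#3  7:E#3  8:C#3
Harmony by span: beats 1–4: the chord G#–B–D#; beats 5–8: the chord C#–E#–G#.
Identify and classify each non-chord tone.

The harmony at that moment is G# minor triad (G#, B, D#); F#3 is not a chord tone.
It is approached by step down from G#3 and left by step up to G#3.
Step away and step back to the same note — a neighbor tone (lower neighbor).
The harmony at that moment is C# major triad (C#, E#, G#); F#3 is not a chord tone.
It is approached by step down from G#3 and left by step down to E#3.
Step in, step out in the same direction — a passing tone.

F#3 (beat 2) — neighbor tone; F#3 (beat 6) — passing tone.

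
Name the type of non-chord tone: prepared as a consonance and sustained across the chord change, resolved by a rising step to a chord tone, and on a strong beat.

Approach: by preparation — the pitch is first a chord tone, then held (tied or repeated) while the harmony changes under it. Departure: up by step. Metric position: strong.
A prepared dissonance that resolves upward by step — a retardation. (The same figure resolving downward would be a suspension.)

Retardation.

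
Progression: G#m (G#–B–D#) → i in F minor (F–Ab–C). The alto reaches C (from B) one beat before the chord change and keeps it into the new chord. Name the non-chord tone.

C is an anticipation.

The harmony at that moment is G# minor triad (G#, B, D#); C is not a chord tone.
It is approached by step up from B and then sustained as the same pitch into the next harmony.
Arriving early and becoming a chord tone when the harmony changes — an anticipation.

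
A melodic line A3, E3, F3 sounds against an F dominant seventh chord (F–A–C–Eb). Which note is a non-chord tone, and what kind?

The harmony at that moment is F dominant seventh chord (F, A, C, Eb); E3 is not a chord tone.
It is approached by leap down from A3 and left by step up to F3.
Leap in, step out — an appoggiatura.

E3 is an appoggiatura.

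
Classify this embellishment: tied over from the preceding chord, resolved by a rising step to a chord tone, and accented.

Approach: by preparation — the pitch is first a chord tone, then held (tied or repeated) while the harmony changes under it. Departure: up by step. Metric position: strong.
A prepared dissonance that resolves upward by step — a retardation. (The same figure resolving downward would be a suspension.)

Retardation.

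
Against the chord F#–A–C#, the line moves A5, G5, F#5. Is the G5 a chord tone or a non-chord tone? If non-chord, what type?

Non-chord tone — a passing tone.

The harmony at that moment is F# minor triad (F#, A, C#); G5 is not a chord tone.
It is approached by step down from A5 and left by step down to F#5.
Step in, step out in the same direction — a passing tone.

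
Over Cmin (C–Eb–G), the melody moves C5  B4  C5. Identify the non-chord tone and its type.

The harmony at that moment is C minor triad (C, Eb, G); B4 is not a chord tone.
It is approached by step down from C5 and left by step up to C5.
Step away and step back to the same note — a neighbor tone (lower neighbor).

B4 is a neighbor tone.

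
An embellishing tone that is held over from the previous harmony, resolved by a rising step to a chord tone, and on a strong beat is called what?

Approach: by preparation — the pitch is first a chord tone, then held (tied or repeated) while the harmony changes under it. Departure: up by step. Metric position: strong.
A prepared dissonance that resolves upward by step — a retardation. (The same figure resolving downward would be a suspension.)

Retardation.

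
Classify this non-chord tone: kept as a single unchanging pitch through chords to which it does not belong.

Approach: none. Departure: none — a single pitch is sustained while the chords change around it, passing through harmonies that do not contain it.
No melodic motion at all; the dissonance is created entirely by the moving harmonies against the stationary note — a pedal tone (pedal point).

Pedal tone.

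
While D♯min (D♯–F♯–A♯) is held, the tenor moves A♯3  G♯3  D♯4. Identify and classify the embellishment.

G♯3 is an escape tone.

The harmony at that moment is D♯ minor triad (D♯, F♯, A♯); G♯3 is not a chord tone.
It is approached by step down from A♯3 and left by leap up to D♯4.
Step in, leap out — an escape tone.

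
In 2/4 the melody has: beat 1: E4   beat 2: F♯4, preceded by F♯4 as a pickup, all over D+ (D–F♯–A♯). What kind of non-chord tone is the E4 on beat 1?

The harmony at that moment is D augmented triad (D, F♯, A♯); E4 is not a chord tone.
It is approached by step down from F♯4 and left by step up to F♯4.
Step away and step back to the same note — a neighbor tone (lower neighbor).

Lower neighbor tone.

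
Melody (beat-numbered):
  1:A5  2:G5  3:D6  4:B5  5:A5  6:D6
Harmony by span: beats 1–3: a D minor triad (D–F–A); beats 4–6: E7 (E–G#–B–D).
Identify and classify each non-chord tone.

G5 (beat 2) — escape tone; A5 (beat 5) — escape tone.

The harmony at that moment is D minor triad (D, F, A); G5 is not a chord tone.
It is approached by step down from A5 and left by leap up to D6.
Step in, leap out — an escape tone.
The harmony at that moment is E dominant seventh chord (E, G#, B, D); A5 is not a chord tone.
It is approached by step down from B5 and left by leap up to D6.
Step in, leap out — an escape tone.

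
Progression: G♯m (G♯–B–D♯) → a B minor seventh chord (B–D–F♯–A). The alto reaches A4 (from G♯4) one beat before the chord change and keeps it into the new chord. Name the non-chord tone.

A4 is an anticipation.

The harmony at that moment is G♯ minor triad (G♯, B, D♯); A4 is not a chord tone.
It is approached by step up from G♯4 and then sustained as the same pitch into the next harmony.
Arriving early and becoming a chord tone when the harmony changes — an anticipation.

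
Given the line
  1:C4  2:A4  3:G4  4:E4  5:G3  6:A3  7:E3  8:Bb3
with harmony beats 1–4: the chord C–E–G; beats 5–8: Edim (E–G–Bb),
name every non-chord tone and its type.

A4 (beat 2) — appoggiatura; A3 (beat 6) — escape tone.

The harmony at that moment is C major triad (C, E, G); A4 is not a chord tone.
It is approached by leap up from C4 and left by step down to G4.
Leap in, step out — an appoggiatura.
The harmony at that moment is E diminished triad (E, G, Bb); A3 is not a chord tone.
It is approached by step up from G3 and left by leap down to E3.
Step in, leap out — an escape tone.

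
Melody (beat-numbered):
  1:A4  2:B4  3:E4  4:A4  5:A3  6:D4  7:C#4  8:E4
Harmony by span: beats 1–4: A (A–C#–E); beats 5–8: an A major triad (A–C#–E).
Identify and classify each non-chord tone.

B4 (beat 2) — escape tone; D4 (beat 6) — appoggiatura.

The harmony at that moment is A major triad (A, C#, E); B4 is not a chord tone.
It is approached by step up from A4 and left by leap down to E4.
Step in, leap out — an escape tone.
The harmony at that moment is A major triad (A, C#, E); D4 is not a chord tone.
It is approached by leap up from A3 and left by step down to C#4.
Leap in, step out — an appoggiatura.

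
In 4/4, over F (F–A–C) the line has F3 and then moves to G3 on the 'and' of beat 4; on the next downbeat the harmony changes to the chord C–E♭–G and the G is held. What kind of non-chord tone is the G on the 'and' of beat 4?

The harmony at that moment is F major triad (F, A, C); G3 is not a chord tone.
It is approached by step up from F3 and then sustained as the same pitch into the next harmony.
Arriving early and becoming a chord tone when the harmony changes — an anticipation.

Anticipation.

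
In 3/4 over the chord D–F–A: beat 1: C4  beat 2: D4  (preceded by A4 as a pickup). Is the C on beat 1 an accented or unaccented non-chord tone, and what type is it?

Accented appoggiatura.

The harmony at that moment is D minor triad (D, F, A); C4 is not a chord tone.
It is approached by leap down from A4 and left by step up to D4.
Leap in, step out — an appoggiatura.
It falls on the downbeat, so it is accented.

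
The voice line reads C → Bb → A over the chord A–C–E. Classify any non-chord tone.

The harmony at that moment is A minor triad (A, C, E); Bb is not a chord tone.
It is approached by step down from C and left by step down to A.
Step in, step out in the same direction — a passing tone.

Bb is a passing tone.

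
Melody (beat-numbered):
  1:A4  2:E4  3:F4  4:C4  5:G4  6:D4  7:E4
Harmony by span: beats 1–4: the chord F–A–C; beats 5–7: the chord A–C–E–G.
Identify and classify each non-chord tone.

E4 (beat 2) — appoggiatura; D4 (beat 6) — appoggiatura.

The harmony at that moment is F major triad (F, A, C); E4 is not a chord tone.
It is approached by leap down from A4 and left by step up to F4.
Leap in, step out — an appoggiatura.
The harmony at that moment is A minor seventh chord (A, C, E, G); D4 is not a chord tone.
It is approached by leap down from G4 and left by step up to E4.
Leap in, step out — an appoggiatura.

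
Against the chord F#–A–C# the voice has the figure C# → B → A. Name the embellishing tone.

The harmony at that moment is F# minor triad (F#, A, C#); B is not a chord tone.
It is approached by step down from C# and left by step down to A.
Step in, step out in the same direction — a passing tone.

B is a passing tone.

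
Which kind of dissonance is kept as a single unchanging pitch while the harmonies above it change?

Approach: none. Departure: none — a single pitch is sustained while the chords change around it, passing through harmonies that do not contain it.
No melodic motion at all; the dissonance is created entirely by the moving harmonies against the stationary note — a pedal tone (pedal point).

Pedal tone.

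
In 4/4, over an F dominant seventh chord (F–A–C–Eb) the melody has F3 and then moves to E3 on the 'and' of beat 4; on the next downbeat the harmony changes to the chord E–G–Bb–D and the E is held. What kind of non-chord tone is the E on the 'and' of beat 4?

The harmony at that moment is F dominant seventh chord (F, A, C, Eb); E3 is not a chord tone.
It is approached by step down from F3 and then sustained as the same pitch into the next harmony.
Arriving early and becoming a chord tone when the harmony changes — an anticipation.

Anticipation.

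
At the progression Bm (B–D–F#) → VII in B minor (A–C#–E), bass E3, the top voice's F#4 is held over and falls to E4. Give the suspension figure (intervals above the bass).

At the second chord the bass is E3. The suspended F#4 lies a ninth above the bass; after resolving down by step to E4, the interval above the bass becomes an octave.
Suspension figures are named by those two intervals: 9–8.

9–8 suspension.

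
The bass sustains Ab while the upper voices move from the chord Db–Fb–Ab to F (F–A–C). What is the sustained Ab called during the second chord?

Pedal tone (pedal point).

The harmony at that moment is F major triad (F, A, C); Ab is not a chord tone.
It is held over (the same pitch as the preceding Ab) and then sustained as the same pitch into the next harmony.
Sustained through a change of harmony — a pedal tone.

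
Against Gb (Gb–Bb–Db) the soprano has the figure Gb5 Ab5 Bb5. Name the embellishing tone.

Ab5 is a passing tone.

The harmony at that moment is Gb major triad (Gb, Bb, Db); Ab5 is not a chord tone.
It is approached by step up from Gb5 and left by step up to Bb5.
Step in, step out in the same direction — a passing tone.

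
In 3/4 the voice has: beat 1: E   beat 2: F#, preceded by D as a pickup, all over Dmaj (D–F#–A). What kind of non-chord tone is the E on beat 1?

The harmony at that moment is D major triad (D, F#, A); E is not a chord tone.
It is approached by step up from D and left by step up to F#.
Step in, step out in the same direction — a passing tone.

Passing tone.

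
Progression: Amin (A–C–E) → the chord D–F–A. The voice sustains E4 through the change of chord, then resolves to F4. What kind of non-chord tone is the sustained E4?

The harmony at that moment is D minor triad (D, F, A); E4 is not a chord tone.
It is held over (the same pitch as the preceding E4) and left by step up to F4.
Held over from the previous chord and resolving up by step — a retardation.

E4 is a retardation.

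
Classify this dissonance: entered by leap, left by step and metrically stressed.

Appoggiatura.

Approach: by leap. Departure: by step. Metric position: strong.
Leap in, step out, in a metrically strong position — an appoggiatura. (It is the mirror image of the escape tone, which steps in and leaps out from a weak position.)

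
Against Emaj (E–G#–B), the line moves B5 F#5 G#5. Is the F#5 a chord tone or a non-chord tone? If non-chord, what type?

Non-chord tone — an appoggiatura.

The harmony at that moment is E major triad (E, G#, B); F#5 is not a chord tone.
It is approached by leap down from B5 and left by step up to G#5.
Leap in, step out — an appoggiatura.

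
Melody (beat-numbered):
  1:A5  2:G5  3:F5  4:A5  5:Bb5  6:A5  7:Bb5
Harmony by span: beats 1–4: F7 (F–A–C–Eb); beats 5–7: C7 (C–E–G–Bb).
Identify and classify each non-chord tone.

G5 (beat 2) — passing tone; A5 (beat 6) — neighbor tone.

The harmony at that moment is F dominant seventh chord (F, A, C, Eb); G5 is not a chord tone.
It is approached by step down from A5 and left by step down to F5.
Step in, step out in the same direction — a passing tone.
The harmony at that moment is C dominant seventh chord (C, E, G, Bb); A5 is not a chord tone.
It is approached by step down from Bb5 and left by step up to Bb5.
Step away and step back to the same note — a neighbor tone (lower neighbor).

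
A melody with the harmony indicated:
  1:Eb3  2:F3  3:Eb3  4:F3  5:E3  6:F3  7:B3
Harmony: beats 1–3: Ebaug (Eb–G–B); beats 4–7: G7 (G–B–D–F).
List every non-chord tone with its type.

F3 (beat 2) — neighbor tone; E3 (beat 5) — neighbor tone.

The harmony at that moment is Eb augmented triad (Eb, G, B); F3 is not a chord tone.
It is approached by step up from Eb3 and left by step down to Eb3.
Step away and step back to the same note — a neighbor tone (upper neighbor).
The harmony at that moment is G dominant seventh chord (G, B, D, F); E3 is not a chord tone.
It is approached by step down from F3 and left by step up to F3.
Step away and step back to the same note — a neighbor tone (lower neighbor).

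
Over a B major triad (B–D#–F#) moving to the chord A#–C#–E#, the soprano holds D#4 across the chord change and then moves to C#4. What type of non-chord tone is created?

D#4 is a suspension.

The harmony at that moment is A# minor triad (A#, C#, E#); D#4 is not a chord tone.
It is held over (the same pitch as the preceding D#4) and left by step down to C#4.
Held over from the previous chord and resolving down by step — a suspension.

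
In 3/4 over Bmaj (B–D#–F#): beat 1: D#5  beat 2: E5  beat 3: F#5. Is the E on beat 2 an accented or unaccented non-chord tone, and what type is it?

The harmony at that moment is B major triad (B, D#, F#); E5 is not a chord tone.
It is approached by step up from D#5 and left by step up to F#5.
Step in, step out in the same direction — a passing tone.
It falls on a weak beat, so it is unaccented.

Unaccented passing tone.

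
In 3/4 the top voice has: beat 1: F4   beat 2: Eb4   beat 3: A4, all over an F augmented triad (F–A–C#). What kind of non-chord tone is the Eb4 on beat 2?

The harmony at that moment is F augmented triad (F, A, C#); Eb4 is not a chord tone.
It is approached by step down from F4 and left by leap up to A4.
Step in, leap out, on a weak beat — an escape tone.

Escape tone.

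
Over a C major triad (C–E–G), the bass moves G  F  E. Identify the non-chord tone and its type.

The harmony at that moment is C major triad (C, E, G); F is not a chord tone.
It is approached by step down from G and left by step down to E.
Step in, step out in the same direction — a passing tone.

F is a passing tone.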